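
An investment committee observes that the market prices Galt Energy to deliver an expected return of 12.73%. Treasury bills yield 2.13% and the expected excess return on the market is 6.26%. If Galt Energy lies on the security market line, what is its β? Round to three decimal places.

β = (E(R) − R_f) / MRP = (12.73% − 2.13%) / 6.26% = 10.60% / 6.26% = 1.693

1.693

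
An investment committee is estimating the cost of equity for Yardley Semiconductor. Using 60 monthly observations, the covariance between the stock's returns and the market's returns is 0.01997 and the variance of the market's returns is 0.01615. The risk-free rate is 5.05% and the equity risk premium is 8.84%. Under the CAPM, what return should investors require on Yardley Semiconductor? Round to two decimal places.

15.98%

β = Cov(R_i, R_m) / Var(R_m) = 0.01997 / 0.01615 = 1.2365
E(R) = R_f + β × MRP = 5.05% + 1.2365 × 8.84% = 15.98%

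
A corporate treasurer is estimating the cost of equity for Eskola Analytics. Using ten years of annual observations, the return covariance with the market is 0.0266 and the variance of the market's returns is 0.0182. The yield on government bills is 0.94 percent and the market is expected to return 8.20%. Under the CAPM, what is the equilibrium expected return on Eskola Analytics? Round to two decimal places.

11.55%

β = Cov(R_i, R_m) / Var(R_m) = 0.0266 / 0.0182 = 1.4615
MRP = 8.20% − 0.94% = 7.26%
E(R) = R_f + β × MRP = 0.94% + 1.4615 × 7.26% = 11.55%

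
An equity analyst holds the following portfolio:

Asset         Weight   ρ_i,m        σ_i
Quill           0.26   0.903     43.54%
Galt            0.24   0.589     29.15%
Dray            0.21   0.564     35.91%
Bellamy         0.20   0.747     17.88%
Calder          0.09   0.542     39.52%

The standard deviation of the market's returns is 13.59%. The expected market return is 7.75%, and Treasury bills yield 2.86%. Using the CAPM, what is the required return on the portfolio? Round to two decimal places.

11.21%

β_Quill = 0.903 × 43.54% / 13.59% = 2.8931
β_Galt = 0.589 × 29.15% / 13.59% = 1.2634
β_Dray = 0.564 × 35.91% / 13.59% = 1.4903
β_Bellamy = 0.747 × 17.88% / 13.59% = 0.9828
β_Calder = 0.542 × 39.52% / 13.59% = 1.5761
β_P = Σ w_i β_i = 0.26×2.8931 + 0.24×1.2634 + 0.21×1.4903 + 0.20×0.9828 + 0.09×1.5761 = 1.7068
MRP = 7.75% − 2.86% = 4.89%
E(R_P) = R_f + β_P × MRP = 2.86% + 1.7068 × 4.89% = 11.21%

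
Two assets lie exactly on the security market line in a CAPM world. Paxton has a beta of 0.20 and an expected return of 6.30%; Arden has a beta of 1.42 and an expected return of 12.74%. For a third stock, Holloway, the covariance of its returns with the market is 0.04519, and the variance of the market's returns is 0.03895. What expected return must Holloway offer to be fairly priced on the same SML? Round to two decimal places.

11.37%

MRP = (12.74% − 6.30%) / (1.42 − 0.20) = 5.2787%
R_f = 6.30% − 0.20 × 5.2787% = 5.2443%
β_Holloway = Cov / Var(R_m) = 0.04519 / 0.03895 = 1.1602
E(R_Holloway) = R_f + β × MRP = 5.2443% + 1.1602 × 5.2787% = 11.37%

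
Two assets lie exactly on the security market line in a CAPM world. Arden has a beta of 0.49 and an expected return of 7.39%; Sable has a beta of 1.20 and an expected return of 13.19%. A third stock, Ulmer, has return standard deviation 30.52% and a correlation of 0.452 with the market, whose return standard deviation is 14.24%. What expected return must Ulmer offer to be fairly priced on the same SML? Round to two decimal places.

MRP = (13.19% − 7.39%) / (1.20 − 0.49) = 8.1690%
R_f = 7.39% − 0.49 × 8.1690% = 3.3872%
β_Ulmer = ρ·σ_i/σ_m = 0.452 × 30.52 / 14.24 = 0.9688
E(R_Ulmer) = R_f + β × MRP = 3.3872% + 0.9688 × 8.1690% = 11.30%

11.30%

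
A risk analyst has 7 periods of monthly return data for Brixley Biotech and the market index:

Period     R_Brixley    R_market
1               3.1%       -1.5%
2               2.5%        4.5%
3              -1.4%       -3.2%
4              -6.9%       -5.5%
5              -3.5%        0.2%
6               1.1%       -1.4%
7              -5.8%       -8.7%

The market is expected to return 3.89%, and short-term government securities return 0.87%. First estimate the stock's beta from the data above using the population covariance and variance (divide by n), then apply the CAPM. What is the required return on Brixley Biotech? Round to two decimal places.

2.95%

Mean R_i = (3.1 + 2.5 − 1.4 − 6.9 − 3.5 + 1.1 − 5.8) / 7 = -1.5571%
Mean R_m = (-1.5 + 4.5 − 3.2 − 5.5 + 0.2 − 1.4 − 8.7) / 7 = -2.2286%
Σ(R_i − R̄_i)(R_m − R̄_m) = 72.9586  ⇒  Cov = 72.9586 / 7 = 10.4227
Σ(R_m − R̄_m)² = 105.9143  ⇒  Var(R_m) = 105.9143 / 7 = 15.1306
β = Cov / Var(R_m) = 10.4227 / 15.1306 = 0.6888
MRP = 3.89% − 0.87% = 3.02%
E(R) = R_f + β × MRP = 0.87% + 0.6888 × 3.02% = 2.95%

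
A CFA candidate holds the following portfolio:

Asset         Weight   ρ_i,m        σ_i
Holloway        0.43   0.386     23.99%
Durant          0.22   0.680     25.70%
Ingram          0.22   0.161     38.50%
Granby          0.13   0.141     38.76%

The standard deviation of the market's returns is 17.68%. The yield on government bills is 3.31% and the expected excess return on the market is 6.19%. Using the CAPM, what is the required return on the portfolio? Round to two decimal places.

β_Holloway = 0.386 × 23.99% / 17.68% = 0.5238
β_Durant = 0.680 × 25.70% / 17.68% = 0.9885
β_Ingram = 0.161 × 38.50% / 17.68% = 0.3506
β_Granby = 0.141 × 38.76% / 17.68% = 0.3091
β_P = Σ w_i β_i = 0.43×0.5238 + 0.22×0.9885 + 0.22×0.3506 + 0.13×0.3091 = 0.5600
E(R_P) = R_f + β_P × MRP = 3.31% + 0.5600 × 6.19% = 6.78%

6.78%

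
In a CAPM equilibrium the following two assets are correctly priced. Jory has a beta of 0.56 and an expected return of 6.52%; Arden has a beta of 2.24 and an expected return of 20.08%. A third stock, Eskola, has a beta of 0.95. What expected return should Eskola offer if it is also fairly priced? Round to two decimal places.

9.67%

MRP (SML slope) = (20.08% − 6.52%) / (2.24 − 0.56) = 13.56% / 1.68 = 8.0714%
R_f (intercept) = 6.52% − 0.56 × 8.0714% = 2.0000%
E(R_Eskola) = R_f + β × MRP = 2.0000% + 0.95 × 8.0714% = 9.67%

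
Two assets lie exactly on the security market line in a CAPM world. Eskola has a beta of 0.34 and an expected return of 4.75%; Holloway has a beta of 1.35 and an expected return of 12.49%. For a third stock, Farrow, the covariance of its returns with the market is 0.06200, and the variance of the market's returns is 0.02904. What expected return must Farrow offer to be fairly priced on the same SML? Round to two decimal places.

18.51%

MRP = (12.49% − 4.75%) / (1.35 − 0.34) = 7.6634%
R_f = 4.75% − 0.34 × 7.6634% = 2.1444%
β_Farrow = Cov / Var(R_m) = 0.06200 / 0.02904 = 2.1350
E(R_Farrow) = R_f + β × MRP = 2.1444% + 2.1350 × 7.6634% = 18.51%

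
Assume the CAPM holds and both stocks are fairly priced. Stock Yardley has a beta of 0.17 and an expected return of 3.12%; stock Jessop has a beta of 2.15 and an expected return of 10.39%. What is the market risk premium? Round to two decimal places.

Both satisfy E(R) = R_f + β·MRP, so the slope of the SML is
MRP = (10.39% − 3.12%) / (2.15 − 0.17) = 7.27% / 1.98 = 3.6717%

3.67%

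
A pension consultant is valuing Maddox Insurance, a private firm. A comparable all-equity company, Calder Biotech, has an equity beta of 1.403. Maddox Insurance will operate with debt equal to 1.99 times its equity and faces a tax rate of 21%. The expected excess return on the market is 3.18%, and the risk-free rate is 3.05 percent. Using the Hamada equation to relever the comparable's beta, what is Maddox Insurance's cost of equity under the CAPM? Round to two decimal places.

β_L = β_U × [1 + (1 − t)(D/E)] = 1.403 × [1 + (1 − 0.21) × 1.99]
    = 1.403 × [1 + 0.79 × 1.99] = 1.403 × 2.5721 = 3.6087
E(R) = R_f + β_L × MRP = 3.05% + 3.6087 × 3.18% = 14.53%

14.53%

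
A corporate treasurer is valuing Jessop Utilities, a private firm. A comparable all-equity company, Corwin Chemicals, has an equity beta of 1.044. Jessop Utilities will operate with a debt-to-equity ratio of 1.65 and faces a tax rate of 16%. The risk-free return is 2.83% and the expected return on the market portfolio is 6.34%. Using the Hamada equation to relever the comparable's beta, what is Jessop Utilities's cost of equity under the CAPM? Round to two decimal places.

11.57%

β_L = β_U × [1 + (1 − t)(D/E)] = 1.044 × [1 + (1 − 0.16) × 1.65]
    = 1.044 × [1 + 0.84 × 1.65] = 1.044 × 2.3860 = 2.4910
MRP = 6.34% − 2.83% = 3.51%
E(R) = R_f + β_L × MRP = 2.83% + 2.4910 × 3.51% = 11.57%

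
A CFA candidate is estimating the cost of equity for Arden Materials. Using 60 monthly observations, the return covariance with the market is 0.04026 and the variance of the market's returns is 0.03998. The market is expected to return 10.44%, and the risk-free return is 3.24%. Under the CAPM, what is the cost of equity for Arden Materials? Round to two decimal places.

10.49%

β = Cov(R_i, R_m) / Var(R_m) = 0.04026 / 0.03998 = 1.0070
MRP = 10.44% − 3.24% = 7.20%
E(R) = R_f + β × MRP = 3.24% + 1.0070 × 7.20% = 10.49%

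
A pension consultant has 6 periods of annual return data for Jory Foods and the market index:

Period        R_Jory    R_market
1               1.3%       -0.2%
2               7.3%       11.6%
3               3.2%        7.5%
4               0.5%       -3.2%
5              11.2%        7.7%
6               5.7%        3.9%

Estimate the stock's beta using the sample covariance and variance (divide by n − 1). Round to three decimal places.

Mean R_i = (1.3 + 7.3 + 3.2 + 0.5 + 11.2 + 5.7) / 6 = 4.8667%
Mean R_m = (-0.2 + 11.6 + 7.5 − 3.2 + 7.7 + 3.9) / 6 = 4.5500%
Σ(R_i − R̄_i)(R_m − R̄_m) = 82.4300  ⇒  Cov = 82.4300 / 5 = 16.4860
Σ(R_m − R̄_m)² = 151.3750  ⇒  Var(R_m) = 151.3750 / 5 = 30.2750
β = Cov / Var(R_m) = 16.4860 / 30.2750 = 0.5445

0.545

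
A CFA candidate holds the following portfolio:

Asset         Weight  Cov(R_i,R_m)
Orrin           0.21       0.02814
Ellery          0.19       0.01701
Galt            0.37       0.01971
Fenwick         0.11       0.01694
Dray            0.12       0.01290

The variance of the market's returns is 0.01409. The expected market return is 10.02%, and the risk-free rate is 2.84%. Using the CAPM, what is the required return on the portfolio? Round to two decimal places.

β_Orrin = 0.02814 / 0.01409 = 1.9972
β_Ellery = 0.01701 / 0.01409 = 1.2072
β_Galt = 0.01971 / 0.01409 = 1.3989
β_Fenwick = 0.01694 / 0.01409 = 1.2023
β_Dray = 0.01290 / 0.01409 = 0.9155
β_P = Σ w_i β_i = 0.21×1.9972 + 0.19×1.2072 + 0.37×1.3989 + 0.11×1.2023 + 0.12×0.9155 = 1.4085
MRP = 10.02% − 2.84% = 7.18%
E(R_P) = R_f + β_P × MRP = 2.84% + 1.4085 × 7.18% = 12.95%

12.95%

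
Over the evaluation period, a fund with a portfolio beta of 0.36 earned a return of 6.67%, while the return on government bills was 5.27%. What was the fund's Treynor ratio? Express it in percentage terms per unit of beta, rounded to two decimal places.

3.89%

Treynor = (R_P − R_f) / β_P = (6.67% − 5.27%) / 0.3600 = 1.40% / 0.3600 = 3.89%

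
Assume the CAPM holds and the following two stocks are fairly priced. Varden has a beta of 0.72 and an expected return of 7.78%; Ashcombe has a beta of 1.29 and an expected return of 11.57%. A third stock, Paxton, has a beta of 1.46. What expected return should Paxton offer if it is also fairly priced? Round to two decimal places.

MRP (SML slope) = (11.57% − 7.78%) / (1.29 − 0.72) = 3.79% / 0.57 = 6.6491%
R_f (intercept) = 7.78% − 0.72 × 6.6491% = 2.9926%
E(R_Paxton) = R_f + β × MRP = 2.9926% + 1.46 × 6.6491% = 12.70%

12.70%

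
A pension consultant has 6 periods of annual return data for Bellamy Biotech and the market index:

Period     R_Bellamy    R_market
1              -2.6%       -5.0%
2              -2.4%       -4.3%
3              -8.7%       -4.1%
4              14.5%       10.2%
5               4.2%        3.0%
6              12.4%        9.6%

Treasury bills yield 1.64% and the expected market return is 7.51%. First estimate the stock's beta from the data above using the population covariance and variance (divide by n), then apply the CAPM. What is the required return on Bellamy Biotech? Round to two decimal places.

8.93%

Mean R_i = (-2.6 − 2.4 − 8.7 + 14.5 + 4.2 + 12.4) / 6 = 2.9000%
Mean R_m = (-5.0 − 4.3 − 4.1 + 10.2 + 3.0 + 9.6) / 6 = 1.5667%
Σ(R_i − R̄_i)(R_m − R̄_m) = 311.2700  ⇒  Cov = 311.2700 / 6 = 51.8783
Σ(R_m − R̄_m)² = 250.7733  ⇒  Var(R_m) = 250.7733 / 6 = 41.7956
β = Cov / Var(R_m) = 51.8783 / 41.7956 = 1.2412
MRP = 7.51% − 1.64% = 5.87%
E(R) = R_f + β × MRP = 1.64% + 1.2412 × 5.87% = 8.93%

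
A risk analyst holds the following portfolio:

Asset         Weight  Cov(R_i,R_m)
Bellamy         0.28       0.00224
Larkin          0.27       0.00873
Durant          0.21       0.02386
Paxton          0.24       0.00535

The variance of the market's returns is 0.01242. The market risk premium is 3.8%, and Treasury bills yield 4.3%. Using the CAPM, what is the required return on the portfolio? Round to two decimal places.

7.14%

β_Bellamy = 0.00224 / 0.01242 = 0.1804
β_Larkin = 0.00873 / 0.01242 = 0.7029
β_Durant = 0.02386 / 0.01242 = 1.9211
β_Paxton = 0.00535 / 0.01242 = 0.4308
β_P = Σ w_i β_i = 0.28×0.1804 + 0.27×0.7029 + 0.21×1.9211 + 0.24×0.4308 = 0.7471
E(R_P) = R_f + β_P × MRP = 4.3% + 0.7471 × 3.8% = 7.14%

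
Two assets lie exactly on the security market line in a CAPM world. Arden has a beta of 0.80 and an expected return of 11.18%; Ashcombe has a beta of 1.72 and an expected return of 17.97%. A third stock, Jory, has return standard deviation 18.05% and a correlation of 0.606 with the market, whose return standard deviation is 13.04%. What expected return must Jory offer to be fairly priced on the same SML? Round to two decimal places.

11.47%

MRP = (17.97% − 11.18%) / (1.72 − 0.80) = 7.3804%
R_f = 11.18% − 0.80 × 7.3804% = 5.2757%
β_Jory = ρ·σ_i/σ_m = 0.606 × 18.05 / 13.04 = 0.8388
E(R_Jory) = R_f + β × MRP = 5.2757% + 0.8388 × 7.3804% = 11.47%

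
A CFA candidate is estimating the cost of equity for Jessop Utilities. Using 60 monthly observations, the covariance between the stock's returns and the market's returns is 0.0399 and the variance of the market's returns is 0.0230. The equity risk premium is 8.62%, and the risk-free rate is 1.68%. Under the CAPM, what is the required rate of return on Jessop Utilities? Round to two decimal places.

16.63%

β = Cov(R_i, R_m) / Var(R_m) = 0.0399 / 0.0230 = 1.7348
E(R) = R_f + β × MRP = 1.68% + 1.7348 × 8.62% = 16.63%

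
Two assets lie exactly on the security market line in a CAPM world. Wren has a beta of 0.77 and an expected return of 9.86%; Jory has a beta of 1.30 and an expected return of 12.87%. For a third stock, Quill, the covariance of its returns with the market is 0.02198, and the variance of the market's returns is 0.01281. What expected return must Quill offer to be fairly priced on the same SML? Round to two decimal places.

15.23%

MRP = (12.87% − 9.86%) / (1.30 − 0.77) = 5.6792%
R_f = 9.86% − 0.77 × 5.6792% = 5.4870%
β_Quill = Cov / Var(R_m) = 0.02198 / 0.01281 = 1.7158
E(R_Quill) = R_f + β × MRP = 5.4870% + 1.7158 × 5.6792% = 15.23%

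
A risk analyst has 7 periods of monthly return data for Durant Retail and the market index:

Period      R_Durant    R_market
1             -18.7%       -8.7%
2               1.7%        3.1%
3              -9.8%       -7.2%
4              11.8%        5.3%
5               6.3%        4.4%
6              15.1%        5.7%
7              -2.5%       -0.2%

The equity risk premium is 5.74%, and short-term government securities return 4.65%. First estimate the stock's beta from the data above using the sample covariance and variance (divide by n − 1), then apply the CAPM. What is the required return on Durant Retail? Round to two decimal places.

15.64%

Mean R_i = (-18.7 + 1.7 − 9.8 + 11.8 + 6.3 + 15.1 − 2.5) / 7 = 0.5571%
Mean R_m = (-8.7 + 3.1 − 7.2 + 5.3 + 4.4 + 5.7 − 0.2) / 7 = 0.3429%
Σ(R_i − R̄_i)(R_m − R̄_m) = 414.0129  ⇒  Cov = 414.0129 / 6 = 69.0022
Σ(R_m − R̄_m)² = 216.2971  ⇒  Var(R_m) = 216.2971 / 6 = 36.0495
β = Cov / Var(R_m) = 69.0022 / 36.0495 = 1.9141
E(R) = R_f + β × MRP = 4.65% + 1.9141 × 5.74% = 15.64%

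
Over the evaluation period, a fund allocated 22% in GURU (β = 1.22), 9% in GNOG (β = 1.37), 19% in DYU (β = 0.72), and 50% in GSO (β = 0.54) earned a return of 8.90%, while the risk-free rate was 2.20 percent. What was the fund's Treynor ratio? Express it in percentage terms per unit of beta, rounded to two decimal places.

β_P = 0.22×1.22 + 0.09×1.37 + 0.19×0.72 + 0.50×0.54 = 0.7985
Treynor = (R_P − R_f) / β_P = (8.90% − 2.20%) / 0.7985 = 6.70% / 0.7985 = 8.39%

8.39%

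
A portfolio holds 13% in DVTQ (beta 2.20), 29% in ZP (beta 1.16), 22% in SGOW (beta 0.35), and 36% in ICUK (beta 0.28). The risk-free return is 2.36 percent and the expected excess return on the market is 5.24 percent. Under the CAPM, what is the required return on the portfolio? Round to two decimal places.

6.55%

β_P = Σ w_i β_i = 0.13×2.20 + 0.29×1.16 + 0.22×0.35 + 0.36×0.28 = 0.8002
E(R_P) = R_f + β_P × MRP = 2.36% + 0.8002 × 5.24% = 6.55%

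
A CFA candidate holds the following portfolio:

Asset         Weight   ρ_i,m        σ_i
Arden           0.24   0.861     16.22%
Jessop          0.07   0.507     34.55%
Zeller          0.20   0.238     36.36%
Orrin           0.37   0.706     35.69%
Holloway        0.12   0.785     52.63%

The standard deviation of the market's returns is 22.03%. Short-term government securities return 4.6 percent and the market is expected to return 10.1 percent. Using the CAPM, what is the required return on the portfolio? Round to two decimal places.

9.74%

β_Arden = 0.861 × 16.22% / 22.03% = 0.6339
β_Jessop = 0.507 × 34.55% / 22.03% = 0.7951
β_Zeller = 0.238 × 36.36% / 22.03% = 0.3928
β_Orrin = 0.706 × 35.69% / 22.03% = 1.1438
β_Holloway = 0.785 × 52.63% / 22.03% = 1.8754
β_P = Σ w_i β_i = 0.24×0.6339 + 0.07×0.7951 + 0.20×0.3928 + 0.37×1.1438 + 0.12×1.8754 = 0.9346
MRP = 10.1% − 4.6% = 5.50%
E(R_P) = R_f + β_P × MRP = 4.6% + 0.9346 × 5.5% = 9.74%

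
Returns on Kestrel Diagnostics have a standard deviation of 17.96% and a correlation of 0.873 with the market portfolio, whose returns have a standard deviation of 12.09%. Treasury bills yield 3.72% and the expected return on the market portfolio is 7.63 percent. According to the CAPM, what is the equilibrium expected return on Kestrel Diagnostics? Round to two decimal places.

8.79%

β = ρ × σ_i / σ_m = 0.873 × 17.96% / 12.09% = 1.2969
MRP = 7.63% − 3.72% = 3.91%
E(R) = 3.72% + 1.2969 × 3.91% = 8.79%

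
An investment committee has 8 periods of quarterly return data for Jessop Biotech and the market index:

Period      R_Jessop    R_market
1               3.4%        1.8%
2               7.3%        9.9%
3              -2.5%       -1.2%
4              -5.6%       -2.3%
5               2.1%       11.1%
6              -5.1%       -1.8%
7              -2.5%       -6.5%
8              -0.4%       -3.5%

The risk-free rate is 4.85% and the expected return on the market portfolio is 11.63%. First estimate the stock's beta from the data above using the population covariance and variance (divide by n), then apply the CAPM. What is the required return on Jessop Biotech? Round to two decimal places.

8.40%

Mean R_i = (3.4 + 7.3 − 2.5 − 5.6 + 2.1 − 5.1 − 2.5 − 0.4) / 8 = -0.4125%
Mean R_m = (1.8 + 9.9 − 1.2 − 2.3 + 11.1 − 1.8 − 6.5 − 3.5) / 8 = 0.9375%
Σ(R_i − R̄_i)(R_m − R̄_m) = 147.5038  ⇒  Cov = 147.5038 / 8 = 18.4380
Σ(R_m − R̄_m)² = 281.8988  ⇒  Var(R_m) = 281.8988 / 8 = 35.2374
β = Cov / Var(R_m) = 18.4380 / 35.2374 = 0.5233
MRP = 11.63% − 4.85% = 6.78%
E(R) = R_f + β × MRP = 4.85% + 0.5233 × 6.78% = 8.40%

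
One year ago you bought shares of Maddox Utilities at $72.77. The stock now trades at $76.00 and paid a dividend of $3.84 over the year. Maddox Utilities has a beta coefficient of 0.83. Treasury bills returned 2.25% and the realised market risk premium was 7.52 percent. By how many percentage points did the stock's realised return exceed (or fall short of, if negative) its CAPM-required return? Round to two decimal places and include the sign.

Realised HPR = (P1 + D1 − P0) / P0 = (76.00 + 3.84 − 72.77) / 72.77 = 7.07 / 72.77 = 9.7155%
CAPM required = R_f + β·MRP = 2.25% + 0.83 × 7.52% = 8.4916%
α = realised − required = 9.7155% − 8.4916% = +1.22%

+1.22%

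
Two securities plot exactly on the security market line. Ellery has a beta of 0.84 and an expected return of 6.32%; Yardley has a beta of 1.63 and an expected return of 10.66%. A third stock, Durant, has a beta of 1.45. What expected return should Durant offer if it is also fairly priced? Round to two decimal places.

MRP (SML slope) = (10.66% − 6.32%) / (1.63 − 0.84) = 4.34% / 0.79 = 5.4937%
R_f (intercept) = 6.32% − 0.84 × 5.4937% = 1.7053%
E(R_Durant) = R_f + β × MRP = 1.7053% + 1.45 × 5.4937% = 9.67%

9.67%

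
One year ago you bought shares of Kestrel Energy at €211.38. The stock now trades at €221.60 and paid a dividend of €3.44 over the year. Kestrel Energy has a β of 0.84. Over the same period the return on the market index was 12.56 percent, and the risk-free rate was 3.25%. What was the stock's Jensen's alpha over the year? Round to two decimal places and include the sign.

-4.61%

Realised HPR = (P1 + D1 − P0) / P0 = (221.60 + 3.44 − 211.38) / 211.38 = 13.66 / 211.38 = 6.4623%
MRP = 12.56% − 3.25% = 9.31%
CAPM required = R_f + β·MRP = 3.25% + 0.84 × 9.31% = 11.0704%
α = realised − required = 6.4623% − 11.0704% = -4.61%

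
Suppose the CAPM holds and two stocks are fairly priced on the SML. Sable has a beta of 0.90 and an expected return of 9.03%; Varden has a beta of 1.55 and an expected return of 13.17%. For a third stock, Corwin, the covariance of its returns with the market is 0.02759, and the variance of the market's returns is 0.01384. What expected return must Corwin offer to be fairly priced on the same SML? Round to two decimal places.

MRP = (13.17% − 9.03%) / (1.55 − 0.90) = 6.3692%
R_f = 9.03% − 0.90 × 6.3692% = 3.2977%
β_Corwin = Cov / Var(R_m) = 0.02759 / 0.01384 = 1.9935
E(R_Corwin) = R_f + β × MRP = 3.2977% + 1.9935 × 6.3692% = 15.99%

15.99%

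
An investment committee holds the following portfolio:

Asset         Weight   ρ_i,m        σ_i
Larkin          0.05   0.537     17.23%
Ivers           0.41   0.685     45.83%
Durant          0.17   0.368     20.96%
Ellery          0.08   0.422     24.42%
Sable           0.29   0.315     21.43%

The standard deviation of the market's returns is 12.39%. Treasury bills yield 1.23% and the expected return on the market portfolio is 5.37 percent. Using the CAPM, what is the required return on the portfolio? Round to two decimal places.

7.05%

β_Larkin = 0.537 × 17.23% / 12.39% = 0.7468
β_Ivers = 0.685 × 45.83% / 12.39% = 2.5338
β_Durant = 0.368 × 20.96% / 12.39% = 0.6225
β_Ellery = 0.422 × 24.42% / 12.39% = 0.8317
β_Sable = 0.315 × 21.43% / 12.39% = 0.5448
β_P = Σ w_i β_i = 0.05×0.7468 + 0.41×2.5338 + 0.17×0.6225 + 0.08×0.8317 + 0.29×0.5448 = 1.4066
MRP = 5.37% − 1.23% = 4.14%
E(R_P) = R_f + β_P × MRP = 1.23% + 1.4066 × 4.14% = 7.05%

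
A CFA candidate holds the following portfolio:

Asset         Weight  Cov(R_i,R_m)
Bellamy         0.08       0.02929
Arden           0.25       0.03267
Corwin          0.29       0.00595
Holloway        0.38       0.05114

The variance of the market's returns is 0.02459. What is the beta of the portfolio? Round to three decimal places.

1.288

β_Bellamy = 0.02929 / 0.02459 = 1.1911
β_Arden = 0.03267 / 0.02459 = 1.3286
β_Corwin = 0.00595 / 0.02459 = 0.2420
β_Holloway = 0.05114 / 0.02459 = 2.0797
β_P = Σ w_i β_i = 0.08×1.1911 + 0.25×1.3286 + 0.29×0.2420 + 0.38×2.0797 = 1.2879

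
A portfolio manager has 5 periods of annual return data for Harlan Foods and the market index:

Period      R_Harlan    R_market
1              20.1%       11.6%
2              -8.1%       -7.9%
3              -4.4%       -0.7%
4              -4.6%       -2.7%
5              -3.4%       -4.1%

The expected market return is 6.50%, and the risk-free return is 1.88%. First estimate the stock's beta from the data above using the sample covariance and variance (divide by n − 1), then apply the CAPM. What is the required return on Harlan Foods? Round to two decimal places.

Mean R_i = (20.1 − 8.1 − 4.4 − 4.6 − 3.4) / 5 = -0.0800%
Mean R_m = (11.6 − 7.9 − 0.7 − 2.7 − 4.1) / 5 = -0.7600%
Σ(R_i − R̄_i)(R_m − R̄_m) = 326.2860  ⇒  Cov = 326.2860 / 4 = 81.5715
Σ(R_m − R̄_m)² = 218.6720  ⇒  Var(R_m) = 218.6720 / 4 = 54.6680
β = Cov / Var(R_m) = 81.5715 / 54.6680 = 1.4921
MRP = 6.50% − 1.88% = 4.62%
E(R) = R_f + β × MRP = 1.88% + 1.4921 × 4.62% = 8.77%

8.77%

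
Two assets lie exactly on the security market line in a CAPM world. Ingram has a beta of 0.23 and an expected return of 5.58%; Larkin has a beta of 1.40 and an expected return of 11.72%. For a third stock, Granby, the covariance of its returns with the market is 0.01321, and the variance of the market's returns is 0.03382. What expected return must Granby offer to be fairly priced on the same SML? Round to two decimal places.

MRP = (11.72% − 5.58%) / (1.40 − 0.23) = 5.2479%
R_f = 5.58% − 0.23 × 5.2479% = 4.3730%
β_Granby = Cov / Var(R_m) = 0.01321 / 0.03382 = 0.3906
E(R_Granby) = R_f + β × MRP = 4.3730% + 0.3906 × 5.2479% = 6.42%

6.42%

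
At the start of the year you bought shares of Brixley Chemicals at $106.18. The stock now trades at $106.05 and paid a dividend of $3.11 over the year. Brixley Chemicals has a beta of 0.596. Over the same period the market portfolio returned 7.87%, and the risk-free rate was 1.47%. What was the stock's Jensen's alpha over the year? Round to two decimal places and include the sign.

-2.48%

Realised HPR = (P1 + D1 − P0) / P0 = (106.05 + 3.11 − 106.18) / 106.18 = 2.98 / 106.18 = 2.8066%
MRP = 7.87% − 1.47% = 6.40%
CAPM required = R_f + β·MRP = 1.47% + 0.596 × 6.40% = 5.28440%
α = realised − required = 2.8066% − 5.28440% = -2.48%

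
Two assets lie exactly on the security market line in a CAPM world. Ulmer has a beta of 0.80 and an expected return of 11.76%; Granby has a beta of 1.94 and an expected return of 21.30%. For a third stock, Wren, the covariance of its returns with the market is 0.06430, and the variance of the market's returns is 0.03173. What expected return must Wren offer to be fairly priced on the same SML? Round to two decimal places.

MRP = (21.30% − 11.76%) / (1.94 − 0.80) = 8.3684%
R_f = 11.76% − 0.80 × 8.3684% = 5.0653%
β_Wren = Cov / Var(R_m) = 0.06430 / 0.03173 = 2.0265
E(R_Wren) = R_f + β × MRP = 5.0653% + 2.0265 × 8.3684% = 22.02%

22.02%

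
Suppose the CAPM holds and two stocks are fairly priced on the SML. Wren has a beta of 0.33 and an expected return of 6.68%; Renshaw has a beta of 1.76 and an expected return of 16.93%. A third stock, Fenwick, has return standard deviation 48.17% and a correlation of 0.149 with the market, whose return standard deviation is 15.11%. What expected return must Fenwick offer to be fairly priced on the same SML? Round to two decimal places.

MRP = (16.93% − 6.68%) / (1.76 − 0.33) = 7.1678%
R_f = 6.68% − 0.33 × 7.1678% = 4.3146%
β_Fenwick = ρ·σ_i/σ_m = 0.149 × 48.17 / 15.11 = 0.4750
E(R_Fenwick) = R_f + β × MRP = 4.3146% + 0.4750 × 7.1678% = 7.72%

7.72%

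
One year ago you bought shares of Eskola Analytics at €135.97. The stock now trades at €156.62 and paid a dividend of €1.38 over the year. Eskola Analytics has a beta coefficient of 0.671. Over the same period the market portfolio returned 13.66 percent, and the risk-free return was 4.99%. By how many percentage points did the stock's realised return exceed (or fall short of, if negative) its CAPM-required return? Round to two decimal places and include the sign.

Realised HPR = (P1 + D1 − P0) / P0 = (156.62 + 1.38 − 135.97) / 135.97 = 22.03 / 135.97 = 16.2021%
MRP = 13.66% − 4.99% = 8.67%
CAPM required = R_f + β·MRP = 4.99% + 0.671 × 8.67% = 10.80757%
α = realised − required = 16.2021% − 10.80757% = +5.39%

+5.39%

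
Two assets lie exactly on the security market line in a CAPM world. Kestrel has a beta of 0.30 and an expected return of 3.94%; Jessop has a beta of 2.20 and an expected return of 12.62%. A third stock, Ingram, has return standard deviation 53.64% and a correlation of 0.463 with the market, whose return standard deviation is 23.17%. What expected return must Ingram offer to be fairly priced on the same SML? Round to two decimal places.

7.47%

MRP = (12.62% − 3.94%) / (2.20 − 0.30) = 4.5684%
R_f = 3.94% − 0.30 × 4.5684% = 2.5695%
β_Ingram = ρ·σ_i/σ_m = 0.463 × 53.64 / 23.17 = 1.0719
E(R_Ingram) = R_f + β × MRP = 2.5695% + 1.0719 × 4.5684% = 7.47%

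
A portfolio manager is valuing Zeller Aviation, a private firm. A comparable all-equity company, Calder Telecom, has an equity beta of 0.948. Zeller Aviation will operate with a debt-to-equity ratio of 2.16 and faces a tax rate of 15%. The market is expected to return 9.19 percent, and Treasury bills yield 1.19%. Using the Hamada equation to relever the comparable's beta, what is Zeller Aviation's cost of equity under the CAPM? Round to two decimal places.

22.70%

β_L = β_U × [1 + (1 − t)(D/E)] = 0.948 × [1 + (1 − 0.15) × 2.16]
    = 0.948 × [1 + 0.85 × 2.16] = 0.948 × 2.8360 = 2.6885
MRP = 9.19% − 1.19% = 8.00%
E(R) = R_f + β_L × MRP = 1.19% + 2.6885 × 8.00% = 22.70%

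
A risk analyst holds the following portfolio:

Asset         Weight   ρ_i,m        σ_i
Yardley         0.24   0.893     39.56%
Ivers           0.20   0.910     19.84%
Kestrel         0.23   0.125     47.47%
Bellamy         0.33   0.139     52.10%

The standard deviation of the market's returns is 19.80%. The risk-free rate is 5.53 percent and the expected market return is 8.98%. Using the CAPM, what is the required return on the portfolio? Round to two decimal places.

8.29%

β_Yardley = 0.893 × 39.56% / 19.80% = 1.7842
β_Ivers = 0.910 × 19.84% / 19.80% = 0.9118
β_Kestrel = 0.125 × 47.47% / 19.80% = 0.2997
β_Bellamy = 0.139 × 52.10% / 19.80% = 0.3658
β_P = Σ w_i β_i = 0.24×1.7842 + 0.20×0.9118 + 0.23×0.2997 + 0.33×0.3658 = 0.8002
MRP = 8.98% − 5.53% = 3.45%
E(R_P) = R_f + β_P × MRP = 5.53% + 0.8002 × 3.45% = 8.29%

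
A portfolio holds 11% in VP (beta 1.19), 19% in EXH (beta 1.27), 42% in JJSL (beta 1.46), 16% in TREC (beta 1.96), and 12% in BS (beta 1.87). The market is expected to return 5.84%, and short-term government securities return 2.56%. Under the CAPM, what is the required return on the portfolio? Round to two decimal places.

β_P = Σ w_i β_i = 0.11×1.19 + 0.19×1.27 + 0.42×1.46 + 0.16×1.96 + 0.12×1.87 = 1.5234
MRP = 5.84% − 2.56% = 3.28%
E(R_P) = R_f + β_P × MRP = 2.56% + 1.5234 × 3.28% = 7.56%

7.56%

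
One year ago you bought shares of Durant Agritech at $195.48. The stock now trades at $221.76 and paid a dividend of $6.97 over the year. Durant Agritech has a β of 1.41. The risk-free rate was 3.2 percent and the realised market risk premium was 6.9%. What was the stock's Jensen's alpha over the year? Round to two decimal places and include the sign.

Realised HPR = (P1 + D1 − P0) / P0 = (221.76 + 6.97 − 195.48) / 195.48 = 33.25 / 195.48 = 17.0094%
CAPM required = R_f + β·MRP = 3.2% + 1.41 × 6.9% = 12.9290%
α = realised − required = 17.0094% − 12.9290% = +4.08%

+4.08%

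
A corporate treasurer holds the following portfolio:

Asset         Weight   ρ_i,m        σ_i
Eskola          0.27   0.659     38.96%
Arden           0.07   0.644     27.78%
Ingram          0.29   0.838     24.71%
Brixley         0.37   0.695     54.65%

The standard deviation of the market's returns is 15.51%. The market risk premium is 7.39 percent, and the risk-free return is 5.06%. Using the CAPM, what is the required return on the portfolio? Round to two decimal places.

18.52%

β_Eskola = 0.659 × 38.96% / 15.51% = 1.6554
β_Arden = 0.644 × 27.78% / 15.51% = 1.1535
β_Ingram = 0.838 × 24.71% / 15.51% = 1.3351
β_Brixley = 0.695 × 54.65% / 15.51% = 2.4489
β_P = Σ w_i β_i = 0.27×1.6554 + 0.07×1.1535 + 0.29×1.3351 + 0.37×2.4489 = 1.8210
E(R_P) = R_f + β_P × MRP = 5.06% + 1.8210 × 7.39% = 18.52%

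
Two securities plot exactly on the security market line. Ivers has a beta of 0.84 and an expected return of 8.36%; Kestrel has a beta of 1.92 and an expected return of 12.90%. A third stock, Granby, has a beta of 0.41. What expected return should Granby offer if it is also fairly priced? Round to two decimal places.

MRP (SML slope) = (12.90% − 8.36%) / (1.92 − 0.84) = 4.54% / 1.08 = 4.2037%
R_f (intercept) = 8.36% − 0.84 × 4.2037% = 4.8289%
E(R_Granby) = R_f + β × MRP = 4.8289% + 0.41 × 4.2037% = 6.55%

6.55%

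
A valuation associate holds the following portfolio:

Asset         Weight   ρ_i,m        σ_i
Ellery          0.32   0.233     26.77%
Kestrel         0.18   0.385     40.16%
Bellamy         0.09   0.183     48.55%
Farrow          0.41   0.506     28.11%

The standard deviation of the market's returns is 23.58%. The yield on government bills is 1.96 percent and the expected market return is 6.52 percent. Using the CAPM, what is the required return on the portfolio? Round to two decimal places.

4.17%

β_Ellery = 0.233 × 26.77% / 23.58% = 0.2645
β_Kestrel = 0.385 × 40.16% / 23.58% = 0.6557
β_Bellamy = 0.183 × 48.55% / 23.58% = 0.3768
β_Farrow = 0.506 × 28.11% / 23.58% = 0.6032
β_P = Σ w_i β_i = 0.32×0.2645 + 0.18×0.6557 + 0.09×0.3768 + 0.41×0.6032 = 0.4839
MRP = 6.52% − 1.96% = 4.56%
E(R_P) = R_f + β_P × MRP = 1.96% + 0.4839 × 4.56% = 4.17%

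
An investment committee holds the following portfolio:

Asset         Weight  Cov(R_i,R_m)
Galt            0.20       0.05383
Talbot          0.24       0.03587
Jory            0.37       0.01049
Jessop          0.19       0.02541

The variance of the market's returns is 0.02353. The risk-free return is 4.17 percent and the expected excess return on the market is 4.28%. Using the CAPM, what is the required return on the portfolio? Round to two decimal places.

β_Galt = 0.05383 / 0.02353 = 2.2877
β_Talbot = 0.03587 / 0.02353 = 1.5244
β_Jory = 0.01049 / 0.02353 = 0.4458
β_Jessop = 0.02541 / 0.02353 = 1.0799
β_P = Σ w_i β_i = 0.20×2.2877 + 0.24×1.5244 + 0.37×0.4458 + 0.19×1.0799 = 1.1935
E(R_P) = R_f + β_P × MRP = 4.17% + 1.1935 × 4.28% = 9.28%

9.28%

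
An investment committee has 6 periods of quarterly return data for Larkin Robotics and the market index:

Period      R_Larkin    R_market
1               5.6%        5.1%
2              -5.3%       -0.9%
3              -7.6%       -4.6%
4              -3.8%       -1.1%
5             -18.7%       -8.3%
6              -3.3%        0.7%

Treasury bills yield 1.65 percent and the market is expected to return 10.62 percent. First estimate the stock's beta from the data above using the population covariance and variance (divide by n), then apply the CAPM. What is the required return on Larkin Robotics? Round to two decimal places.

16.65%

Mean R_i = (5.6 − 5.3 − 7.6 − 3.8 − 18.7 − 3.3) / 6 = -5.5167%
Mean R_m = (5.1 − 0.9 − 4.6 − 1.1 − 8.3 + 0.7) / 6 = -1.5167%
Σ(R_i − R̄_i)(R_m − R̄_m) = 175.1683  ⇒  Cov = 175.1683 / 6 = 29.1947
Σ(R_m − R̄_m)² = 104.7683  ⇒  Var(R_m) = 104.7683 / 6 = 17.4614
β = Cov / Var(R_m) = 29.1947 / 17.4614 = 1.6720
MRP = 10.62% − 1.65% = 8.97%
E(R) = R_f + β × MRP = 1.65% + 1.6720 × 8.97% = 16.65%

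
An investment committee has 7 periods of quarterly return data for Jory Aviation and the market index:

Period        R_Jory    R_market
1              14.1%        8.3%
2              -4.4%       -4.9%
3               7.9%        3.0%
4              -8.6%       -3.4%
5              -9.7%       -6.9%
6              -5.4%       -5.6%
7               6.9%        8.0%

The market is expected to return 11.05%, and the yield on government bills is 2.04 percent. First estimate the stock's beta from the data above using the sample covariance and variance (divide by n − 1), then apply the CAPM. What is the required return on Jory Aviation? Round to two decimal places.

Mean R_i = (14.1 − 4.4 + 7.9 − 8.6 − 9.7 − 5.4 + 6.9) / 7 = 0.1143%
Mean R_m = (8.3 − 4.9 + 3.0 − 3.4 − 6.9 − 5.6 + 8.0) / 7 = -0.2143%
Σ(R_i − R̄_i)(R_m − R̄_m) = 344.0714  ⇒  Cov = 344.0714 / 6 = 57.3452
Σ(R_m − R̄_m)² = 256.1086  ⇒  Var(R_m) = 256.1086 / 6 = 42.6848
β = Cov / Var(R_m) = 57.3452 / 42.6848 = 1.3435
MRP = 11.05% − 2.04% = 9.01%
E(R) = R_f + β × MRP = 2.04% + 1.3435 × 9.01% = 14.14%

14.14%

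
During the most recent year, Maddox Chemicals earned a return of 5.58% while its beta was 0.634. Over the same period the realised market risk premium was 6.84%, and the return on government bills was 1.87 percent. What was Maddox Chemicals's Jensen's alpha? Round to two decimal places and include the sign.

CAPM benchmark = R_f + β(R_m − R_f) = 1.87% + 0.634 × 6.84% = 6.20656%
α = actual − benchmark = 5.58% − 6.20656% = -0.63%

-0.63%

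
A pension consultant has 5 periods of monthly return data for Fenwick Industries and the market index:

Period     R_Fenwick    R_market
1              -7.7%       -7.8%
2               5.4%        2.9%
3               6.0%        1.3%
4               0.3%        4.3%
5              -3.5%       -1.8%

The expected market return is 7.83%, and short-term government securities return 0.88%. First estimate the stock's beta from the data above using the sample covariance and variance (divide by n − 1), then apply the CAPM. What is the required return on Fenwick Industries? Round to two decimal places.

Mean R_i = (-7.7 + 5.4 + 6.0 + 0.3 − 3.5) / 5 = 0.1000%
Mean R_m = (-7.8 + 2.9 + 1.3 + 4.3 − 1.8) / 5 = -0.2200%
Σ(R_i − R̄_i)(R_m − R̄_m) = 91.2200  ⇒  Cov = 91.2200 / 4 = 22.8050
Σ(R_m − R̄_m)² = 92.4280  ⇒  Var(R_m) = 92.4280 / 4 = 23.1070
β = Cov / Var(R_m) = 22.8050 / 23.1070 = 0.9869
MRP = 7.83% − 0.88% = 6.95%
E(R) = R_f + β × MRP = 0.88% + 0.9869 × 6.95% = 7.74%

7.74%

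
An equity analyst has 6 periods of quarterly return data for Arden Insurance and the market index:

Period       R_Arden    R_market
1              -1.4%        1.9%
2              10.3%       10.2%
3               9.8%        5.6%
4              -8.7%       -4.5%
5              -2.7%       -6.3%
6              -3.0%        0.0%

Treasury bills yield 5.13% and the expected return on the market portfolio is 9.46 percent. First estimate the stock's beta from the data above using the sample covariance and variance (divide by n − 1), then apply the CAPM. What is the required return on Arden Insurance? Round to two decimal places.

Mean R_i = (-1.4 + 10.3 + 9.8 − 8.7 − 2.7 − 3.0) / 6 = 0.7167%
Mean R_m = (1.9 + 10.2 + 5.6 − 4.5 − 6.3 + 0.0) / 6 = 1.1500%
Σ(R_i − R̄_i)(R_m − R̄_m) = 208.4950  ⇒  Cov = 208.4950 / 5 = 41.6990
Σ(R_m − R̄_m)² = 191.0150  ⇒  Var(R_m) = 191.0150 / 5 = 38.2030
β = Cov / Var(R_m) = 41.6990 / 38.2030 = 1.0915
MRP = 9.46% − 5.13% = 4.33%
E(R) = R_f + β × MRP = 5.13% + 1.0915 × 4.33% = 9.86%

9.86%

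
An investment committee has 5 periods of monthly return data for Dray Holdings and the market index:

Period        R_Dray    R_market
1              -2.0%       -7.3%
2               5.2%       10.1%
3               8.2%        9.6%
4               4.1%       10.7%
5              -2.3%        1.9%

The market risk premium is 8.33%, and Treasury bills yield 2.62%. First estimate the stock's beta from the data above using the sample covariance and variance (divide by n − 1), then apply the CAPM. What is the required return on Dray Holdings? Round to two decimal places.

Mean R_i = (-2.0 + 5.2 + 8.2 + 4.1 − 2.3) / 5 = 2.6400%
Mean R_m = (-7.3 + 10.1 + 9.6 + 10.7 + 1.9) / 5 = 5.0000%
Σ(R_i − R̄_i)(R_m − R̄_m) = 119.3400  ⇒  Cov = 119.3400 / 4 = 29.8350
Σ(R_m − R̄_m)² = 240.5600  ⇒  Var(R_m) = 240.5600 / 4 = 60.1400
β = Cov / Var(R_m) = 29.8350 / 60.1400 = 0.4961
E(R) = R_f + β × MRP = 2.62% + 0.4961 × 8.33% = 6.75%

6.75%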